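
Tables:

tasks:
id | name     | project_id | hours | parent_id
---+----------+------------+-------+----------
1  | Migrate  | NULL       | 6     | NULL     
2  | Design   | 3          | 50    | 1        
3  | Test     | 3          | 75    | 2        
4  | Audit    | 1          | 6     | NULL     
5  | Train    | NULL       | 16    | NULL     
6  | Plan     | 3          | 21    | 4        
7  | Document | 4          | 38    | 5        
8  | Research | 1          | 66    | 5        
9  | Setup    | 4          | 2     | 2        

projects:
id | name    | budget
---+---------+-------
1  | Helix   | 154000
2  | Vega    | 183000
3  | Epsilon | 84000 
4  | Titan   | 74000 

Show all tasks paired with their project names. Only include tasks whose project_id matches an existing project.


INNER JOIN keeps only tasks rows whose project_id matches an id in projects. Walk through each task:
  - task 1 (Migrate): project_id=NULL, no match -> dropped
  - task 2 (Design): project_id=3 -> matches Epsilon
  - task 3 (Test): project_id=3 -> matches Epsilon
  - task 4 (Audit): project_id=1 -> matches Helix
  - task 5 (Train): project_id=NULL, no match -> dropped
  - task 6 (Plan): project_id=3 -> matches Epsilon
  - task 7 (Document): project_id=4 -> matches Titan
  - task 8 (Research): project_id=1 -> matches Helix
  - task 9 (Setup): project_id=4 -> matches Titan
So 2 of 9 rows are dropped.

SQL:
SELECT a.name, b.name AS project
FROM tasks a
INNER JOIN projects b ON a.project_id = b.id

Result:
name     | project
---------+--------
Design   | Epsilon
Test     | Epsilon
Audit    | Helix  
Plan     | Epsilon
Document | Titan  
Research | Helix  
Setup    | Titan  


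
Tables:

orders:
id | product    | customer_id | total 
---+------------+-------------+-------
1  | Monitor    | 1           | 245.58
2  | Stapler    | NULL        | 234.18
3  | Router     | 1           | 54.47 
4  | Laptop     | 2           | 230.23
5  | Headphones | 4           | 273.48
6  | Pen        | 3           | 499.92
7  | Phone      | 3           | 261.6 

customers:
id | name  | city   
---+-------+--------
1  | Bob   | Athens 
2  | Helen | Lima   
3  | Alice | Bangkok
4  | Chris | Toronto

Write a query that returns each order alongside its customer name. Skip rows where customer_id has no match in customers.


INNER JOIN keeps only orders rows whose customer_id matches an id in customers. Walk through each order:
  - order 1 (Monitor): customer_id=1 -> matches Bob
  - order 2 (Stapler): customer_id=NULL, no match -> dropped
  - order 3 (Router): customer_id=1 -> matches Bob
  - order 4 (Laptop): customer_id=2 -> matches Helen
  - order 5 (Headphones): customer_id=4 -> matches Chris
  - order 6 (Pen): customer_id=3 -> matches Alice
  - order 7 (Phone): customer_id=3 -> matches Alice
So 1 of 7 rows is dropped.

SQL:
SELECT a.product, b.name AS customer
FROM orders a
INNER JOIN customers b ON a.customer_id = b.id

Result:
product    | customer
-----------+---------
Monitor    | Bob     
Router     | Bob     
Laptop     | Helen   
Headphones | Chris   
Pen        | Alice   
Phone      | Alice   


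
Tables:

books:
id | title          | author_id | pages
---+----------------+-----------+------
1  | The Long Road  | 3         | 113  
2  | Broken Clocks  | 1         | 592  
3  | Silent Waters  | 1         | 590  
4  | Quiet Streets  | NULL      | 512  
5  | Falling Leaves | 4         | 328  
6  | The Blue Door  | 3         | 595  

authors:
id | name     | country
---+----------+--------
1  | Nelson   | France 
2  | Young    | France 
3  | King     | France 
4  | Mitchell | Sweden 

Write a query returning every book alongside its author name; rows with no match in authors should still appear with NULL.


LEFT JOIN keeps every row from books (the left table); where author_id has no match in authors, the author columns become NULL. Walk through each book:
  - book 1 (The Long Road): author_id=3 -> matches King
  - book 2 (Broken Clocks): author_id=1 -> matches Nelson
  - book 3 (Silent Waters): author_id=1 -> matches Nelson
  - book 4 (Quiet Streets): author_id=NULL, no match -> kept with NULL
  - book 5 (Falling Leaves): author_id=4 -> matches Mitchell
  - book 6 (The Blue Door): author_id=3 -> matches King
All 6 rows appear; 1 has NULL author.

SQL:
SELECT a.title, b.name AS author
FROM books a
LEFT JOIN authors b ON a.author_id = b.id

Result:
title          | author  
---------------+---------
The Long Road  | King    
Broken Clocks  | Nelson  
Silent Waters  | Nelson  
Quiet Streets  | NULL    
Falling Leaves | Mitchell
The Blue Door  | King    


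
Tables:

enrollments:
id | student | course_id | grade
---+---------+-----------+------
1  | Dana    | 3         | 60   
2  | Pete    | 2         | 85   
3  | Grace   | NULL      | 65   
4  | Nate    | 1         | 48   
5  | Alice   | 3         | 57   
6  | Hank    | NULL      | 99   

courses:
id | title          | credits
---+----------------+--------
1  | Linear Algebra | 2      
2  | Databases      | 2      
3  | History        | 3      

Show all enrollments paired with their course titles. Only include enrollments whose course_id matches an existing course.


INNER JOIN keeps only enrollments rows whose course_id matches an id in courses. Walk through each enrollment:
  - enrollment 1 (Dana): course_id=3 -> matches History
  - enrollment 2 (Pete): course_id=2 -> matches Databases
  - enrollment 3 (Grace): course_id=NULL, no match -> dropped
  - enrollment 4 (Nate): course_id=1 -> matches Linear Algebra
  - enrollment 5 (Alice): course_id=3 -> matches History
  - enrollment 6 (Hank): course_id=NULL, no match -> dropped
So 2 of 6 rows are dropped.

SQL:
SELECT a.student, b.title AS course
FROM enrollments a
INNER JOIN courses b ON a.course_id = b.id

Result:
student | course        
--------+---------------
Dana    | History       
Pete    | Databases     
Nate    | Linear Algebra
Alice   | History       


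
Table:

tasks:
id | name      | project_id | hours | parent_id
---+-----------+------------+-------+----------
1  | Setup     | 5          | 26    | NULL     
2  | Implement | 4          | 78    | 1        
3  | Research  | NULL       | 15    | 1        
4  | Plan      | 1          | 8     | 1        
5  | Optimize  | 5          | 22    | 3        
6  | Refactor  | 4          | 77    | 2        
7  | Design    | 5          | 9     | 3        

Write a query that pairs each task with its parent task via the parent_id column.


This is a self-join: tasks is joined to a second copy of itself, matching each row's parent_id to another row's id. Use LEFT JOIN so rows with parent_id=NULL are kept.
  - task 1 (Setup): parent_id=NULL -> NULL
  - task 2 (Implement): parent_id=1 -> Setup
  - task 3 (Research): parent_id=1 -> Setup
  - task 4 (Plan): parent_id=1 -> Setup
  - task 5 (Optimize): parent_id=3 -> Research
  - task 6 (Refactor): parent_id=2 -> Implement
  - task 7 (Design): parent_id=3 -> Research

SQL:
SELECT a.name AS item, b.name AS parent
FROM tasks a
LEFT JOIN tasks b ON a.parent_id = b.id

Result:
item      | parent   
----------+----------
Setup     | NULL     
Implement | Setup    
Research  | Setup    
Plan      | Setup    
Optimize  | Research 
Refactor  | Implement
Design    | Research 


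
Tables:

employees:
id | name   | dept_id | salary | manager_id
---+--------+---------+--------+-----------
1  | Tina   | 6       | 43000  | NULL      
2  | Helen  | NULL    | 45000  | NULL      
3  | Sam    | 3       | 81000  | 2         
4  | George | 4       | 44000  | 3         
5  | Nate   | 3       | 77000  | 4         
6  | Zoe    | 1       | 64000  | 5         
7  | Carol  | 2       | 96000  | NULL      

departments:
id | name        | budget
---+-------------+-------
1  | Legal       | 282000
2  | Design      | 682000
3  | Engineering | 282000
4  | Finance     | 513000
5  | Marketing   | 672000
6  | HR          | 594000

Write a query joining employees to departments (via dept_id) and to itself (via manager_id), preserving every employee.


Two LEFT JOINs from the same base table employees: one to departments via dept_id, one to employees itself via manager_id. Both are LEFT so every employee is preserved.
Match against departments:
  - employee 1 (Tina): dept_id=6 -> matches HR
  - employee 2 (Helen): dept_id=NULL, no match -> kept with NULL
  - employee 3 (Sam): dept_id=3 -> matches Engineering
  - employee 4 (George): dept_id=4 -> matches Finance
  - employee 5 (Nate): dept_id=3 -> matches Engineering
  - employee 6 (Zoe): dept_id=1 -> matches Legal
  - employee 7 (Carol): dept_id=2 -> matches Design
Match against employees (self):
  - employee 1 (Tina): manager_id=NULL -> NULL
  - employee 2 (Helen): manager_id=NULL -> NULL
  - employee 3 (Sam): manager_id=2 -> Helen
  - employee 4 (George): manager_id=3 -> Sam
  - employee 5 (Nate): manager_id=4 -> George
  - employee 6 (Zoe): manager_id=5 -> Nate
  - employee 7 (Carol): manager_id=NULL -> NULL

SQL:
SELECT a.name, b.name AS department, c.name AS manager
FROM employees a
LEFT JOIN departments b ON a.dept_id = b.id
LEFT JOIN employees c ON a.manager_id = c.id

Result:
name   | department  | manager
-------+-------------+--------
Tina   | HR          | NULL   
Helen  | NULL        | NULL   
Sam    | Engineering | Helen  
George | Finance     | Sam    
Nate   | Engineering | George 
Zoe    | Legal       | Nate   
Carol  | Design      | NULL   


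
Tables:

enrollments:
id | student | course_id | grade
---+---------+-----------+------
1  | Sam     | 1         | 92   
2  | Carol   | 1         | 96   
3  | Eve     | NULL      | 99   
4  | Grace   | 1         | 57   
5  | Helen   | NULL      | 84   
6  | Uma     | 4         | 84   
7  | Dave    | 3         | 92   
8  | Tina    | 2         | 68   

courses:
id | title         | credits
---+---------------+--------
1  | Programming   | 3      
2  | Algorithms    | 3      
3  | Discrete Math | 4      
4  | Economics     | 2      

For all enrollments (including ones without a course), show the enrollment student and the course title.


LEFT JOIN keeps every row from enrollments (the left table); where course_id has no match in courses, the course columns become NULL. Walk through each enrollment:
  - enrollment 1 (Sam): course_id=1 -> matches Programming
  - enrollment 2 (Carol): course_id=1 -> matches Programming
  - enrollment 3 (Eve): course_id=NULL, no match -> kept with NULL
  - enrollment 4 (Grace): course_id=1 -> matches Programming
  - enrollment 5 (Helen): course_id=NULL, no match -> kept with NULL
  - enrollment 6 (Uma): course_id=4 -> matches Economics
  - enrollment 7 (Dave): course_id=3 -> matches Discrete Math
  - enrollment 8 (Tina): course_id=2 -> matches Algorithms
All 8 rows appear; 2 have NULL course.

SQL:
SELECT a.student, b.title AS course
FROM enrollments a
LEFT JOIN courses b ON a.course_id = b.id

Result:
student | course       
--------+--------------
Sam     | Programming  
Carol   | Programming  
Eve     | NULL         
Grace   | Programming  
Helen   | NULL         
Uma     | Economics    
Dave    | Discrete Math
Tina    | Algorithms   


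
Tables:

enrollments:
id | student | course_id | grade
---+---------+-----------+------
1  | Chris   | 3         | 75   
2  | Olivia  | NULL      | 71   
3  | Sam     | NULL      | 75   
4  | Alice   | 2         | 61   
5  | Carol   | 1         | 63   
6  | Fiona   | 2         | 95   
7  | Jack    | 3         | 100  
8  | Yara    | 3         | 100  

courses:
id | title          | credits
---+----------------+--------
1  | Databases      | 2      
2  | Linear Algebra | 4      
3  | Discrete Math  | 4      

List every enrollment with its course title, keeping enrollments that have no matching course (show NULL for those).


LEFT JOIN keeps every row from enrollments (the left table); where course_id has no match in courses, the course columns become NULL. Walk through each enrollment:
  - enrollment 1 (Chris): course_id=3 -> matches Discrete Math
  - enrollment 2 (Olivia): course_id=NULL, no match -> kept with NULL
  - enrollment 3 (Sam): course_id=NULL, no match -> kept with NULL
  - enrollment 4 (Alice): course_id=2 -> matches Linear Algebra
  - enrollment 5 (Carol): course_id=1 -> matches Databases
  - enrollment 6 (Fiona): course_id=2 -> matches Linear Algebra
  - enrollment 7 (Jack): course_id=3 -> matches Discrete Math
  - enrollment 8 (Yara): course_id=3 -> matches Discrete Math
All 8 rows appear; 2 have NULL course.

SQL:
SELECT a.student, b.title AS course
FROM enrollments a
LEFT JOIN courses b ON a.course_id = b.id

Result:
student | course        
--------+---------------
Chris   | Discrete Math 
Olivia  | NULL          
Sam     | NULL          
Alice   | Linear Algebra
Carol   | Databases     
Fiona   | Linear Algebra
Jack    | Discrete Math 
Yara    | Discrete Math 


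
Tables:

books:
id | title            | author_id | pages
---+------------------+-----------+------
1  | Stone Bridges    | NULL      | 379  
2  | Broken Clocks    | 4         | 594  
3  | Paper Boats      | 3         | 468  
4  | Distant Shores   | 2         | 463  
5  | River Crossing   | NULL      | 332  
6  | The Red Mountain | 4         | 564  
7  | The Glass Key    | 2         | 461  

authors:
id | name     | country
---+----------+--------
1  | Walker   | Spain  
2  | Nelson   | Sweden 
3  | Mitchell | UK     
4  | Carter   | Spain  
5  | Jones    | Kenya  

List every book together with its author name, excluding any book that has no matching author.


INNER JOIN keeps only books rows whose author_id matches an id in authors. Walk through each book:
  - book 1 (Stone Bridges): author_id=NULL, no match -> dropped
  - book 2 (Broken Clocks): author_id=4 -> matches Carter
  - book 3 (Paper Boats): author_id=3 -> matches Mitchell
  - book 4 (Distant Shores): author_id=2 -> matches Nelson
  - book 5 (River Crossing): author_id=NULL, no match -> dropped
  - book 6 (The Red Mountain): author_id=4 -> matches Carter
  - book 7 (The Glass Key): author_id=2 -> matches Nelson
So 2 of 7 rows are dropped.

SQL:
SELECT a.title, b.name AS author
FROM books a
INNER JOIN authors b ON a.author_id = b.id

Result:
title            | author  
-----------------+---------
Broken Clocks    | Carter  
Paper Boats      | Mitchell
Distant Shores   | Nelson  
The Red Mountain | Carter  
The Glass Key    | Nelson  


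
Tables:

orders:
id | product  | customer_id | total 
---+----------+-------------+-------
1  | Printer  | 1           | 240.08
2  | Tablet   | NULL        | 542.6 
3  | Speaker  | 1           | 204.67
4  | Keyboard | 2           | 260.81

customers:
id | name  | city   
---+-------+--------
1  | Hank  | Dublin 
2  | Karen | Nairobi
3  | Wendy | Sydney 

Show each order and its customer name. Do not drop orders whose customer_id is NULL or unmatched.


LEFT JOIN keeps every row from orders (the left table); where customer_id has no match in customers, the customer columns become NULL. Walk through each order:
  - order 1 (Printer): customer_id=1 -> matches Hank
  - order 2 (Tablet): customer_id=NULL, no match -> kept with NULL
  - order 3 (Speaker): customer_id=1 -> matches Hank
  - order 4 (Keyboard): customer_id=2 -> matches Karen
All 4 rows appear; 1 has NULL customer.

SQL:
SELECT a.product, b.name AS customer
FROM orders a
LEFT JOIN customers b ON a.customer_id = b.id

Result:
product  | customer
---------+---------
Printer  | Hank    
Tablet   | NULL    
Speaker  | Hank    
Keyboard | Karen   


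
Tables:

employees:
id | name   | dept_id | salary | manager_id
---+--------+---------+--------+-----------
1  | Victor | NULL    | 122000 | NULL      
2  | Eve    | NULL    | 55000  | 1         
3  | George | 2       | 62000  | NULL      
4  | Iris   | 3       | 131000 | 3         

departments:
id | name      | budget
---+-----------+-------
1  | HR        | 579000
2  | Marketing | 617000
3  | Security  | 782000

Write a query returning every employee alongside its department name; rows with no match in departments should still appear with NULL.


LEFT JOIN keeps every row from employees (the left table); where dept_id has no match in departments, the department columns become NULL. Walk through each employee:
  - employee 1 (Victor): dept_id=NULL, no match -> kept with NULL
  - employee 2 (Eve): dept_id=NULL, no match -> kept with NULL
  - employee 3 (George): dept_id=2 -> matches Marketing
  - employee 4 (Iris): dept_id=3 -> matches Security
All 4 rows appear; 2 have NULL department.

SQL:
SELECT a.name, b.name AS department
FROM employees a
LEFT JOIN departments b ON a.dept_id = b.id

Result:
name   | department
-------+-----------
Victor | NULL      
Eve    | NULL      
George | Marketing 
Iris   | Security  


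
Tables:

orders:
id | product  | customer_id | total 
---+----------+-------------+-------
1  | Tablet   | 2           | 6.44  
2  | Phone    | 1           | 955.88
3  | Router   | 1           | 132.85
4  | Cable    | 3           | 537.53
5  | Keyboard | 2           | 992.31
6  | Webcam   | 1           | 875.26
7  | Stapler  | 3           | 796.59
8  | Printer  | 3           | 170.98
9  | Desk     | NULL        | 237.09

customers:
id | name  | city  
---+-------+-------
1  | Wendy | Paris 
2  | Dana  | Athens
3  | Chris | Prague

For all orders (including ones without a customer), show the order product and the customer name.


LEFT JOIN keeps every row from orders (the left table); where customer_id has no match in customers, the customer columns become NULL. Walk through each order:
  - order 1 (Tablet): customer_id=2 -> matches Dana
  - order 2 (Phone): customer_id=1 -> matches Wendy
  - order 3 (Router): customer_id=1 -> matches Wendy
  - order 4 (Cable): customer_id=3 -> matches Chris
  - order 5 (Keyboard): customer_id=2 -> matches Dana
  - order 6 (Webcam): customer_id=1 -> matches Wendy
  - order 7 (Stapler): customer_id=3 -> matches Chris
  - order 8 (Printer): customer_id=3 -> matches Chris
  - order 9 (Desk): customer_id=NULL, no match -> kept with NULL
All 9 rows appear; 1 has NULL customer.

SQL:
SELECT a.product, b.name AS customer
FROM orders a
LEFT JOIN customers b ON a.customer_id = b.id

Result:
product  | customer
---------+---------
Tablet   | Dana    
Phone    | Wendy   
Router   | Wendy   
Cable    | Chris   
Keyboard | Dana    
Webcam   | Wendy   
Stapler  | Chris   
Printer  | Chris   
Desk     | NULL    


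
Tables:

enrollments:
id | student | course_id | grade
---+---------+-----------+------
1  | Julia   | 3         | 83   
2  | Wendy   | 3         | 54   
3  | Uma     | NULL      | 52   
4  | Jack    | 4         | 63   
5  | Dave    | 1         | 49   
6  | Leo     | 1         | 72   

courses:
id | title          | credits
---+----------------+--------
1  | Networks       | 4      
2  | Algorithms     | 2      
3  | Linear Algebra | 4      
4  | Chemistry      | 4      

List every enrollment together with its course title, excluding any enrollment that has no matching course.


INNER JOIN keeps only enrollments rows whose course_id matches an id in courses. Walk through each enrollment:
  - enrollment 1 (Julia): course_id=3 -> matches Linear Algebra
  - enrollment 2 (Wendy): course_id=3 -> matches Linear Algebra
  - enrollment 3 (Uma): course_id=NULL, no match -> dropped
  - enrollment 4 (Jack): course_id=4 -> matches Chemistry
  - enrollment 5 (Dave): course_id=1 -> matches Networks
  - enrollment 6 (Leo): course_id=1 -> matches Networks
So 1 of 6 rows is dropped.

SQL:
SELECT a.student, b.title AS course
FROM enrollments a
INNER JOIN courses b ON a.course_id = b.id

Result:
student | course        
--------+---------------
Julia   | Linear Algebra
Wendy   | Linear Algebra
Jack    | Chemistry     
Dave    | Networks      
Leo     | Networks      


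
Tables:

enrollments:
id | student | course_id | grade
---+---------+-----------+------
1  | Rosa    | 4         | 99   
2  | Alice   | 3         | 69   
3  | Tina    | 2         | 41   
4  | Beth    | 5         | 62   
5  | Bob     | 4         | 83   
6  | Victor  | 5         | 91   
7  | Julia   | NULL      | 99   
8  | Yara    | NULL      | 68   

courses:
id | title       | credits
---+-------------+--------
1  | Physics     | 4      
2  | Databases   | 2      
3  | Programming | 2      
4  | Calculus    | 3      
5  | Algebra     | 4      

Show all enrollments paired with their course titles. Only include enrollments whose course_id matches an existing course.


INNER JOIN keeps only enrollments rows whose course_id matches an id in courses. Walk through each enrollment:
  - enrollment 1 (Rosa): course_id=4 -> matches Calculus
  - enrollment 2 (Alice): course_id=3 -> matches Programming
  - enrollment 3 (Tina): course_id=2 -> matches Databases
  - enrollment 4 (Beth): course_id=5 -> matches Algebra
  - enrollment 5 (Bob): course_id=4 -> matches Calculus
  - enrollment 6 (Victor): course_id=5 -> matches Algebra
  - enrollment 7 (Julia): course_id=NULL, no match -> dropped
  - enrollment 8 (Yara): course_id=NULL, no match -> dropped
So 2 of 8 rows are dropped.

SQL:
SELECT a.student, b.title AS course
FROM enrollments a
INNER JOIN courses b ON a.course_id = b.id

Result:
student | course     
--------+------------
Rosa    | Calculus   
Alice   | Programming
Tina    | Databases  
Beth    | Algebra    
Bob     | Calculus   
Victor  | Algebra    


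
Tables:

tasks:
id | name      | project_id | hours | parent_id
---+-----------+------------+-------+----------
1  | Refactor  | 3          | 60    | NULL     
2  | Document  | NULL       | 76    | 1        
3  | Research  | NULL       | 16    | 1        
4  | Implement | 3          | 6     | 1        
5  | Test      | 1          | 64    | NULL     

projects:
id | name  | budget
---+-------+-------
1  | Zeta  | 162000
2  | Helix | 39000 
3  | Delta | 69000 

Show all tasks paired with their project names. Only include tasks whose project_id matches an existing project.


INNER JOIN keeps only tasks rows whose project_id matches an id in projects. Walk through each task:
  - task 1 (Refactor): project_id=3 -> matches Delta
  - task 2 (Document): project_id=NULL, no match -> dropped
  - task 3 (Research): project_id=NULL, no match -> dropped
  - task 4 (Implement): project_id=3 -> matches Delta
  - task 5 (Test): project_id=1 -> matches Zeta
So 2 of 5 rows are dropped.

SQL:
SELECT a.name, b.name AS project
FROM tasks a
INNER JOIN projects b ON a.project_id = b.id

Result:
name      | project
----------+--------
Refactor  | Delta  
Implement | Delta  
Test      | Zeta   


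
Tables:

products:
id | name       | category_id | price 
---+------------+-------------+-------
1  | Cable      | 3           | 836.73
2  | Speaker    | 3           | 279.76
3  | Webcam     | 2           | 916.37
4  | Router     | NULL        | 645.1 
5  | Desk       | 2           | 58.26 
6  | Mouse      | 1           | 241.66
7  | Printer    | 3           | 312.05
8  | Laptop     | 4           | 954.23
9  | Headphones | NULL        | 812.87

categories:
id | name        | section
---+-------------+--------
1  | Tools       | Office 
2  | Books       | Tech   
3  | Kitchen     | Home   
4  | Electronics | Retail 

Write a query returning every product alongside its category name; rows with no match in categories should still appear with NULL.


LEFT JOIN keeps every row from products (the left table); where category_id has no match in categories, the category columns become NULL. Walk through each product:
  - product 1 (Cable): category_id=3 -> matches Kitchen
  - product 2 (Speaker): category_id=3 -> matches Kitchen
  - product 3 (Webcam): category_id=2 -> matches Books
  - product 4 (Router): category_id=NULL, no match -> kept with NULL
  - product 5 (Desk): category_id=2 -> matches Books
  - product 6 (Mouse): category_id=1 -> matches Tools
  - product 7 (Printer): category_id=3 -> matches Kitchen
  - product 8 (Laptop): category_id=4 -> matches Electronics
  - product 9 (Headphones): category_id=NULL, no match -> kept with NULL
All 9 rows appear; 2 have NULL category.

SQL:
SELECT a.name, b.name AS category
FROM products a
LEFT JOIN categories b ON a.category_id = b.id

Result:
name       | category   
-----------+------------
Cable      | Kitchen    
Speaker    | Kitchen    
Webcam     | Books      
Router     | NULL       
Desk       | Books      
Mouse      | Tools      
Printer    | Kitchen    
Laptop     | Electronics
Headphones | NULL       


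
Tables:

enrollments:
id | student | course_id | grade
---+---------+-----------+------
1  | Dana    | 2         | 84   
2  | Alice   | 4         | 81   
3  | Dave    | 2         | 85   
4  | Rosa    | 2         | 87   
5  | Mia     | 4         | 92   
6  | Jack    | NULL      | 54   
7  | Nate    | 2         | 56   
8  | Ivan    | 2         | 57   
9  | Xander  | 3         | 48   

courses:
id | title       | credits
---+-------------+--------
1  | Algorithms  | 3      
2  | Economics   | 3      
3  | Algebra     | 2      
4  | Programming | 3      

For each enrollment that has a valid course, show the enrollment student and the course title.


INNER JOIN keeps only enrollments rows whose course_id matches an id in courses. Walk through each enrollment:
  - enrollment 1 (Dana): course_id=2 -> matches Economics
  - enrollment 2 (Alice): course_id=4 -> matches Programming
  - enrollment 3 (Dave): course_id=2 -> matches Economics
  - enrollment 4 (Rosa): course_id=2 -> matches Economics
  - enrollment 5 (Mia): course_id=4 -> matches Programming
  - enrollment 6 (Jack): course_id=NULL, no match -> dropped
  - enrollment 7 (Nate): course_id=2 -> matches Economics
  - enrollment 8 (Ivan): course_id=2 -> matches Economics
  - enrollment 9 (Xander): course_id=3 -> matches Algebra
So 1 of 9 rows is dropped.

SQL:
SELECT a.student, b.title AS course
FROM enrollments a
INNER JOIN courses b ON a.course_id = b.id

Result:
student | course     
--------+------------
Dana    | Economics  
Alice   | Programming
Dave    | Economics  
Rosa    | Economics  
Mia     | Programming
Nate    | Economics  
Ivan    | Economics  
Xander  | Algebra    


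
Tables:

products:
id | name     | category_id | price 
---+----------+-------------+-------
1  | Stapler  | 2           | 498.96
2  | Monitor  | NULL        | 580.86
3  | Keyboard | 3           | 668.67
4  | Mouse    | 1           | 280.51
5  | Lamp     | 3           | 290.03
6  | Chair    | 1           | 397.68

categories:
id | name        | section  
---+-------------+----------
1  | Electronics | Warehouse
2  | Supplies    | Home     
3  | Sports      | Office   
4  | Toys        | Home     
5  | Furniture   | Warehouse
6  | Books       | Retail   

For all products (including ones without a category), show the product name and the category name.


LEFT JOIN keeps every row from products (the left table); where category_id has no match in categories, the category columns become NULL. Walk through each product:
  - product 1 (Stapler): category_id=2 -> matches Supplies
  - product 2 (Monitor): category_id=NULL, no match -> kept with NULL
  - product 3 (Keyboard): category_id=3 -> matches Sports
  - product 4 (Mouse): category_id=1 -> matches Electronics
  - product 5 (Lamp): category_id=3 -> matches Sports
  - product 6 (Chair): category_id=1 -> matches Electronics
All 6 rows appear; 1 has NULL category.

SQL:
SELECT a.name, b.name AS category
FROM products a
LEFT JOIN categories b ON a.category_id = b.id

Result:
name     | category   
---------+------------
Stapler  | Supplies   
Monitor  | NULL       
Keyboard | Sports     
Mouse    | Electronics
Lamp     | Sports     
Chair    | Electronics


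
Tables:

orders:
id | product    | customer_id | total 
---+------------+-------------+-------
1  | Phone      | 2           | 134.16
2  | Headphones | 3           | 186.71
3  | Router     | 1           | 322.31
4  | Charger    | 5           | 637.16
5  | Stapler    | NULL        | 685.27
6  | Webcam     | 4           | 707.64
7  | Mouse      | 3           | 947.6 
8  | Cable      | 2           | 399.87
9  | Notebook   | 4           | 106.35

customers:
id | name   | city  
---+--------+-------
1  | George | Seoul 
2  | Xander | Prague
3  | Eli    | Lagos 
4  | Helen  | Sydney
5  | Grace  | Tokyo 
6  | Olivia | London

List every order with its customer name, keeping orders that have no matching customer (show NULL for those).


LEFT JOIN keeps every row from orders (the left table); where customer_id has no match in customers, the customer columns become NULL. Walk through each order:
  - order 1 (Phone): customer_id=2 -> matches Xander
  - order 2 (Headphones): customer_id=3 -> matches Eli
  - order 3 (Router): customer_id=1 -> matches George
  - order 4 (Charger): customer_id=5 -> matches Grace
  - order 5 (Stapler): customer_id=NULL, no match -> kept with NULL
  - order 6 (Webcam): customer_id=4 -> matches Helen
  - order 7 (Mouse): customer_id=3 -> matches Eli
  - order 8 (Cable): customer_id=2 -> matches Xander
  - order 9 (Notebook): customer_id=4 -> matches Helen
All 9 rows appear; 1 has NULL customer.

SQL:
SELECT a.product, b.name AS customer
FROM orders a
LEFT JOIN customers b ON a.customer_id = b.id

Result:
product    | customer
-----------+---------
Phone      | Xander  
Headphones | Eli     
Router     | George  
Charger    | Grace   
Stapler    | NULL    
Webcam     | Helen   
Mouse      | Eli     
Cable      | Xander  
Notebook   | Helen   


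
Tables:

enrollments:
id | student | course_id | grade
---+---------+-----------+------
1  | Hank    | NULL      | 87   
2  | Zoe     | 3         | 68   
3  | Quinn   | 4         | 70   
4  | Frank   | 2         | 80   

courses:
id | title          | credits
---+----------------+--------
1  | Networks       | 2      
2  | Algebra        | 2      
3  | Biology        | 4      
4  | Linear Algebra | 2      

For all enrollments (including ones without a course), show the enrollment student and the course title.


LEFT JOIN keeps every row from enrollments (the left table); where course_id has no match in courses, the course columns become NULL. Walk through each enrollment:
  - enrollment 1 (Hank): course_id=NULL, no match -> kept with NULL
  - enrollment 2 (Zoe): course_id=3 -> matches Biology
  - enrollment 3 (Quinn): course_id=4 -> matches Linear Algebra
  - enrollment 4 (Frank): course_id=2 -> matches Algebra
All 4 rows appear; 1 has NULL course.

SQL:
SELECT a.student, b.title AS course
FROM enrollments a
LEFT JOIN courses b ON a.course_id = b.id

Result:
student | course        
--------+---------------
Hank    | NULL          
Zoe     | Biology       
Quinn   | Linear Algebra
Frank   | Algebra       


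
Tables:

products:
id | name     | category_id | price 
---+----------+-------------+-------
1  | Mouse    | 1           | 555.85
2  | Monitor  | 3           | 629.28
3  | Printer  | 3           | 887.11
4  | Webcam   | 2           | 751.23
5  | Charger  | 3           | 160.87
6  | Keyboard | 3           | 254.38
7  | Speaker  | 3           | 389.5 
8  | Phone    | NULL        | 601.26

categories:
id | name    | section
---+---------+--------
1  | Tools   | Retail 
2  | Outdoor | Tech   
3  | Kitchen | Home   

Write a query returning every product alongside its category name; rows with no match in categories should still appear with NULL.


LEFT JOIN keeps every row from products (the left table); where category_id has no match in categories, the category columns become NULL. Walk through each product:
  - product 1 (Mouse): category_id=1 -> matches Tools
  - product 2 (Monitor): category_id=3 -> matches Kitchen
  - product 3 (Printer): category_id=3 -> matches Kitchen
  - product 4 (Webcam): category_id=2 -> matches Outdoor
  - product 5 (Charger): category_id=3 -> matches Kitchen
  - product 6 (Keyboard): category_id=3 -> matches Kitchen
  - product 7 (Speaker): category_id=3 -> matches Kitchen
  - product 8 (Phone): category_id=NULL, no match -> kept with NULL
All 8 rows appear; 1 has NULL category.

SQL:
SELECT a.name, b.name AS category
FROM products a
LEFT JOIN categories b ON a.category_id = b.id

Result:
name     | category
---------+---------
Mouse    | Tools   
Monitor  | Kitchen 
Printer  | Kitchen 
Webcam   | Outdoor 
Charger  | Kitchen 
Keyboard | Kitchen 
Speaker  | Kitchen 
Phone    | NULL    


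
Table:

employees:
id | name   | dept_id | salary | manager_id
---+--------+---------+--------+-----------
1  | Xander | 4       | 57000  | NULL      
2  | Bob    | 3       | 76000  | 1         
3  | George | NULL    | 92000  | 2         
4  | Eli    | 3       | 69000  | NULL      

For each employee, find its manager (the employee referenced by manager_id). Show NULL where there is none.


This is a self-join: employees is joined to a second copy of itself, matching each row's manager_id to another row's id. Use LEFT JOIN so rows with manager_id=NULL are kept.
  - employee 1 (Xander): manager_id=NULL -> NULL
  - employee 2 (Bob): manager_id=1 -> Xander
  - employee 3 (George): manager_id=2 -> Bob
  - employee 4 (Eli): manager_id=NULL -> NULL

SQL:
SELECT a.name AS item, b.name AS manager
FROM employees a
LEFT JOIN employees b ON a.manager_id = b.id

Result:
item   | manager
-------+--------
Xander | NULL   
Bob    | Xander 
George | Bob    
Eli    | NULL   


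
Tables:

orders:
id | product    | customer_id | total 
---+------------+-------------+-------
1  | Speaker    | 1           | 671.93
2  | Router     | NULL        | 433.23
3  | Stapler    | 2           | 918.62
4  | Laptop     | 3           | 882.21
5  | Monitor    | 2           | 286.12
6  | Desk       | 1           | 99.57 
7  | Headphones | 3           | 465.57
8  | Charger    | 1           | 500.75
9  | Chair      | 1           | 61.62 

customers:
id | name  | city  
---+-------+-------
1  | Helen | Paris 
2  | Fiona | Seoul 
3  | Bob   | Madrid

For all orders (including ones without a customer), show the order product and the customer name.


LEFT JOIN keeps every row from orders (the left table); where customer_id has no match in customers, the customer columns become NULL. Walk through each order:
  - order 1 (Speaker): customer_id=1 -> matches Helen
  - order 2 (Router): customer_id=NULL, no match -> kept with NULL
  - order 3 (Stapler): customer_id=2 -> matches Fiona
  - order 4 (Laptop): customer_id=3 -> matches Bob
  - order 5 (Monitor): customer_id=2 -> matches Fiona
  - order 6 (Desk): customer_id=1 -> matches Helen
  - order 7 (Headphones): customer_id=3 -> matches Bob
  - order 8 (Charger): customer_id=1 -> matches Helen
  - order 9 (Chair): customer_id=1 -> matches Helen
All 9 rows appear; 1 has NULL customer.

SQL:
SELECT a.product, b.name AS customer
FROM orders a
LEFT JOIN customers b ON a.customer_id = b.id

Result:
product    | customer
-----------+---------
Speaker    | Helen   
Router     | NULL    
Stapler    | Fiona   
Laptop     | Bob     
Monitor    | Fiona   
Desk       | Helen   
Headphones | Bob     
Charger    | Helen   
Chair      | Helen   


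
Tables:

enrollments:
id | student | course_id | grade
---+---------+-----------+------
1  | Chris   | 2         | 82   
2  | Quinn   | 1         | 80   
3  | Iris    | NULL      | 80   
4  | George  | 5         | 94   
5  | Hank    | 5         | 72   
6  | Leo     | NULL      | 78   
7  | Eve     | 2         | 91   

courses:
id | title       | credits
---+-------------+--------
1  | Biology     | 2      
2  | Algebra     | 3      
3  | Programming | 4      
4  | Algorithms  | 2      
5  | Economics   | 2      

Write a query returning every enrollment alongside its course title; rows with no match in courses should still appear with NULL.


LEFT JOIN keeps every row from enrollments (the left table); where course_id has no match in courses, the course columns become NULL. Walk through each enrollment:
  - enrollment 1 (Chris): course_id=2 -> matches Algebra
  - enrollment 2 (Quinn): course_id=1 -> matches Biology
  - enrollment 3 (Iris): course_id=NULL, no match -> kept with NULL
  - enrollment 4 (George): course_id=5 -> matches Economics
  - enrollment 5 (Hank): course_id=5 -> matches Economics
  - enrollment 6 (Leo): course_id=NULL, no match -> kept with NULL
  - enrollment 7 (Eve): course_id=2 -> matches Algebra
All 7 rows appear; 2 have NULL course.

SQL:
SELECT a.student, b.title AS course
FROM enrollments a
LEFT JOIN courses b ON a.course_id = b.id

Result:
student | course   
--------+----------
Chris   | Algebra  
Quinn   | Biology  
Iris    | NULL     
George  | Economics
Hank    | Economics
Leo     | NULL     
Eve     | Algebra  


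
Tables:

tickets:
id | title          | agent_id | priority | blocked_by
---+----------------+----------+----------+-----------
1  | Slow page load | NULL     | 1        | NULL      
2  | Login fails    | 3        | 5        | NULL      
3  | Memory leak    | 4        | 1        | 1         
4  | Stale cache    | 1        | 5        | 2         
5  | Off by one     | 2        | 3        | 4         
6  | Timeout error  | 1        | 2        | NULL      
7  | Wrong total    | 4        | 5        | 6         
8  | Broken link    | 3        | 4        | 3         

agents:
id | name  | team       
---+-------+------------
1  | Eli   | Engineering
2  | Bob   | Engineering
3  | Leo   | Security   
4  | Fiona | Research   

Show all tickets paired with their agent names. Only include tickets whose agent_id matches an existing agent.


INNER JOIN keeps only tickets rows whose agent_id matches an id in agents. Walk through each ticket:
  - ticket 1 (Slow page load): agent_id=NULL, no match -> dropped
  - ticket 2 (Login fails): agent_id=3 -> matches Leo
  - ticket 3 (Memory leak): agent_id=4 -> matches Fiona
  - ticket 4 (Stale cache): agent_id=1 -> matches Eli
  - ticket 5 (Off by one): agent_id=2 -> matches Bob
  - ticket 6 (Timeout error): agent_id=1 -> matches Eli
  - ticket 7 (Wrong total): agent_id=4 -> matches Fiona
  - ticket 8 (Broken link): agent_id=3 -> matches Leo
So 1 of 8 rows is dropped.

SQL:
SELECT a.title, b.name AS agent
FROM tickets a
INNER JOIN agents b ON a.agent_id = b.id

Result:
title         | agent
--------------+------
Login fails   | Leo  
Memory leak   | Fiona
Stale cache   | Eli  
Off by one    | Bob  
Timeout error | Eli  
Wrong total   | Fiona
Broken link   | Leo  


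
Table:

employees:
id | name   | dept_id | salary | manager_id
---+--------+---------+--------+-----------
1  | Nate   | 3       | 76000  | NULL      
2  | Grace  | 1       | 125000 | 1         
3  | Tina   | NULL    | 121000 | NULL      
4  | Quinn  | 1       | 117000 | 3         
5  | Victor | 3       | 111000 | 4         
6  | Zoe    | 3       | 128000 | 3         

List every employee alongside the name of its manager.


This is a self-join: employees is joined to a second copy of itself, matching each row's manager_id to another row's id. Use LEFT JOIN so rows with manager_id=NULL are kept.
  - employee 1 (Nate): manager_id=NULL -> NULL
  - employee 2 (Grace): manager_id=1 -> Nate
  - employee 3 (Tina): manager_id=NULL -> NULL
  - employee 4 (Quinn): manager_id=3 -> Tina
  - employee 5 (Victor): manager_id=4 -> Quinn
  - employee 6 (Zoe): manager_id=3 -> Tina

SQL:
SELECT a.name AS item, b.name AS manager
FROM employees a
LEFT JOIN employees b ON a.manager_id = b.id

Result:
item   | manager
-------+--------
Nate   | NULL   
Grace  | Nate   
Tina   | NULL   
Quinn  | Tina   
Victor | Quinn  
Zoe    | Tina   


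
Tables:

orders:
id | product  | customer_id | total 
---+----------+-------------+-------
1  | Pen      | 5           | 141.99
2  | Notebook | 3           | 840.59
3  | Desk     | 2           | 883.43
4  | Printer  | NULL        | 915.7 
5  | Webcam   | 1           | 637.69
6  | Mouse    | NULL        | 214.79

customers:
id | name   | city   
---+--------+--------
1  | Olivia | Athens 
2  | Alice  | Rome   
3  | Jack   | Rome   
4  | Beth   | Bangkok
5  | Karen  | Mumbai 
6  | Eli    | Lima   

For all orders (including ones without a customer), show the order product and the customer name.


LEFT JOIN keeps every row from orders (the left table); where customer_id has no match in customers, the customer columns become NULL. Walk through each order:
  - order 1 (Pen): customer_id=5 -> matches Karen
  - order 2 (Notebook): customer_id=3 -> matches Jack
  - order 3 (Desk): customer_id=2 -> matches Alice
  - order 4 (Printer): customer_id=NULL, no match -> kept with NULL
  - order 5 (Webcam): customer_id=1 -> matches Olivia
  - order 6 (Mouse): customer_id=NULL, no match -> kept with NULL
All 6 rows appear; 2 have NULL customer.

SQL:
SELECT a.product, b.name AS customer
FROM orders a
LEFT JOIN customers b ON a.customer_id = b.id

Result:
product  | customer
---------+---------
Pen      | Karen   
Notebook | Jack    
Desk     | Alice   
Printer  | NULL    
Webcam   | Olivia  
Mouse    | NULL    
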